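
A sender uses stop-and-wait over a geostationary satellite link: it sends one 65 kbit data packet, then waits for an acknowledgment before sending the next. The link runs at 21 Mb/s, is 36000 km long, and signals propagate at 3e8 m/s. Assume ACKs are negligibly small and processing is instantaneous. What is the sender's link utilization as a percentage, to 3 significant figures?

1.27 %

t_tx = L/R = 65000/21000000 = 0.00309524 s.
t_prop = 36000000/300000000 = 0.12 s; RTT = 0.24 s.
Cycle = t_tx + RTT = 0.243095 s.
Utilization = t_tx / cycle = 0.00309524/0.243095 = 1.27 %.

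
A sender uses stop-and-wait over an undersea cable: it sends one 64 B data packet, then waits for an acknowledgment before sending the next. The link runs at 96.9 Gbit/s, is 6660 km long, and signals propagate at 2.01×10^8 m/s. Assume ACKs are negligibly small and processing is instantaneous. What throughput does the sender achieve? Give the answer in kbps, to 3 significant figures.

t_tx = L/R = 512/96900000000 = 5.2838e-09 s.
t_prop = 6660000/2.01e+08 = 0.0331343 s; RTT = 0.0662687 s.
Cycle = t_tx + RTT = 0.0662687 s.
Throughput = L / cycle = 512 / 0.0662687 = 7.73 kbps.

7.73 kbps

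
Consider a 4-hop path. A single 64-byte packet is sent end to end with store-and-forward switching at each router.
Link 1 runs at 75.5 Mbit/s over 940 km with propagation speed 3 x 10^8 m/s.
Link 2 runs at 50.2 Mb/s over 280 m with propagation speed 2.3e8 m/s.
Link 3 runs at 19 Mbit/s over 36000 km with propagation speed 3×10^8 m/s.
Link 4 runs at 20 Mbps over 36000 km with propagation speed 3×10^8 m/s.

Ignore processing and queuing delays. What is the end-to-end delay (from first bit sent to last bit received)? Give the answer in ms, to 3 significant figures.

L = 64 × 8 = 512 bits.
Transmission delays (L/R per hop): 0.00678146, 0.0101992, 0.0269474, 0.0256 ms; sum = 0.069528 ms.
Propagation delays (d/s per hop): 3.13333, 0.00121739, 120, 120 ms; sum = 243.135 ms.
End-to-end = 243 ms.

243 ms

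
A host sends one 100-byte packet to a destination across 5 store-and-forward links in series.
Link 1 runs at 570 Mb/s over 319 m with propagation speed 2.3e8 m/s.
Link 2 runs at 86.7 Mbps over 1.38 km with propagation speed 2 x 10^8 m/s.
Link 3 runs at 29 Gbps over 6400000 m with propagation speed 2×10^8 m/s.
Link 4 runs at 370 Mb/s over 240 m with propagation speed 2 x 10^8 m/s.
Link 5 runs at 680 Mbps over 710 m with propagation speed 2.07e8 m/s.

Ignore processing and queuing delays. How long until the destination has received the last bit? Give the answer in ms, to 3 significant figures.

32.0 ms

L = 100 × 8 = 800 bits.
Transmission delays (L/R per hop): 0.00140351, 0.00922722, 2.75862e-05, 0.00216216, 0.00117647 ms; sum = 0.0139969 ms.
Propagation delays (d/s per hop): 0.00138696, 0.0069, 32, 0.0012, 0.00342995 ms; sum = 32.0129 ms.
End-to-end = 32.0 ms.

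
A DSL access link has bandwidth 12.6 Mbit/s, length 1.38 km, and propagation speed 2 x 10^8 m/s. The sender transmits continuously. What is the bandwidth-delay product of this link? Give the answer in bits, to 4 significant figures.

86.94 bits

Propagation delay = 1380 / 200000000 = 6.9e-06 s.
BDP = R × t_prop = 12600000 × 6.9e-06 = 86.94 bits.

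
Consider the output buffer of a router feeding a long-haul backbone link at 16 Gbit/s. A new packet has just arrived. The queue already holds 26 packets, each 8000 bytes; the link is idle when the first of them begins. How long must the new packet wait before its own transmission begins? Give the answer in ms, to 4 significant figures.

0.1040 ms

Each queued packet: L/R = 64000/16000000000 = 0.004 ms.
26 queued → 0.104 ms.
Queuing delay = 0.1040 ms.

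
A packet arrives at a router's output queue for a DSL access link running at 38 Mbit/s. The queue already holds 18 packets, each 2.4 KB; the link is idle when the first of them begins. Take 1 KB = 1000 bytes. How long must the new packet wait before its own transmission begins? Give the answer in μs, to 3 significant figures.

9090 μs

Each queued packet: L/R = 19200/38000000 = 505.263 μs.
18 queued → 9094.74 μs.
Queuing delay = 9090 μs.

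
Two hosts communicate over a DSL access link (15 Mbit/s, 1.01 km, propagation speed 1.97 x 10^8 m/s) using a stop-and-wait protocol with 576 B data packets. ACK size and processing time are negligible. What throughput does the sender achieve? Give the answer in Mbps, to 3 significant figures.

t_tx = L/R = 4608/15000000 = 0.0003072 s.
t_prop = 1010/197000000 = 5.1269e-06 s; RTT = 1.02538e-05 s.
Cycle = t_tx + RTT = 0.000317454 s.
Throughput = L / cycle = 4608 / 0.000317454 = 14.5 Mbps.

14.5 Mbps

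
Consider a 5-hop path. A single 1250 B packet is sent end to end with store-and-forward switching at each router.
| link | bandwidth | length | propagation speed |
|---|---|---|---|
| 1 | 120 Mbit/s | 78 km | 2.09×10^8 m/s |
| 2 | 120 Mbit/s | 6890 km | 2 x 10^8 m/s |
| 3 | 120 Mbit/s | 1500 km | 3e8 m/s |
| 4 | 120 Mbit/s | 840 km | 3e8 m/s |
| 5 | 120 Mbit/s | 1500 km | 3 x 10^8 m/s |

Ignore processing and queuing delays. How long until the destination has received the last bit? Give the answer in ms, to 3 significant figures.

48.0 ms

L = 1250 × 8 = 10000 bits.
Transmission delay per hop = L/R = 10000/120000000 = 0.0833333 ms; 5 hops → 0.416667 ms.
Propagation delays (d/s per hop): 0.373206, 34.45, 5, 2.8, 5 ms; sum = 47.6232 ms.
End-to-end = 48.0 ms.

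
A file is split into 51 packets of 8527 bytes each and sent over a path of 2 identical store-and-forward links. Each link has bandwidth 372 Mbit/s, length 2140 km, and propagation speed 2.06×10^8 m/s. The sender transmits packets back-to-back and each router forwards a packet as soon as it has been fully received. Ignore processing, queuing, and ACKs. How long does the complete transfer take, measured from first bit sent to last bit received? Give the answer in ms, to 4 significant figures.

Per-hop transmission t_tx = L/R = 68216/372000000 = 0.183376 ms.
Per-hop propagation t_prop = 2140000/206000000 = 10.3883 ms.
Pipeline fill: first packet needs 2·t_tx to clear all hops; remaining 50 packets each add one t_tx.
Total = (2+51-1)·t_tx + 2·t_prop = 52·0.183376 + 2·10.3883 = 30.31 ms.

30.31 ms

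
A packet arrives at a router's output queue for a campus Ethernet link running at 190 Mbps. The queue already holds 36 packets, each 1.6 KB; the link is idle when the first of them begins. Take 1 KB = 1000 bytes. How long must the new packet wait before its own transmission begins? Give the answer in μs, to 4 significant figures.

2425 μs

Each queued packet: L/R = 12800/190000000 = 67.3684 μs.
36 queued → 2425.26 μs.
Queuing delay = 2425 μs.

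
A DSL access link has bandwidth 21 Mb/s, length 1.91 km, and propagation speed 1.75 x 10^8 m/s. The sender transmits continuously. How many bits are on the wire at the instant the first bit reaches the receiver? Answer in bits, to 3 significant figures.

229 bits

Propagation delay = 1910 / 175000000 = 1.09143e-05 s.
BDP = R × t_prop = 21000000 × 1.09143e-05 = 229.2 bits.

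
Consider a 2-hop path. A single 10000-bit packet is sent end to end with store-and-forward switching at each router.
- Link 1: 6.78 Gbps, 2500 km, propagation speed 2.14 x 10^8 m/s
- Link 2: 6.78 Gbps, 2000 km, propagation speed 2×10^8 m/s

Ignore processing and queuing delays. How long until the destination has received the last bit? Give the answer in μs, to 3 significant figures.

Transmission delay per hop = L/R = 10000/6780000000 = 1.47493 μs; 2 hops → 2.94985 μs.
Propagation delays (d/s per hop): 11682.2, 10000 μs; sum = 21682.2 μs.
End-to-end = 21700 μs.

21700 μs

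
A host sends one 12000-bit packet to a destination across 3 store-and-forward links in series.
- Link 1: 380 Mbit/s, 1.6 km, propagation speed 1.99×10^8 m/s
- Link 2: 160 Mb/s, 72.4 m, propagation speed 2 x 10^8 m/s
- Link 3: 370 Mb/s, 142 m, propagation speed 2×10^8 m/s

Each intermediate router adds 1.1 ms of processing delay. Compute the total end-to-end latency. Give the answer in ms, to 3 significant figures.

2.35 ms

Transmission delays (L/R per hop): 0.0315789, 0.075, 0.0324324 ms; sum = 0.139011 ms.
Propagation delays (d/s per hop): 0.0080402, 0.000362, 0.00071 ms; sum = 0.0091122 ms.
Processing at 2 router(s): 2 × 1.1 ms = 2.2 ms.
End-to-end = 2.35 ms.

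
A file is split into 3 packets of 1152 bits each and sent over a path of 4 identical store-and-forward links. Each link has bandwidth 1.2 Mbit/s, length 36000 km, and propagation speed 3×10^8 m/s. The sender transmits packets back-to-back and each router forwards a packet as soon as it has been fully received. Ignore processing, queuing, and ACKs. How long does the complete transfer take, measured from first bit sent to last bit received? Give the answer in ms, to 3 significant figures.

486 ms

Per-hop transmission t_tx = L/R = 1152/1200000 = 0.96 ms.
Per-hop propagation t_prop = 36000000/300000000 = 120 ms.
Pipeline fill: first packet needs 4·t_tx to clear all hops; remaining 2 packets each add one t_tx.
Total = (4+3-1)·t_tx + 4·t_prop = 6·0.96 + 4·120 = 486 ms.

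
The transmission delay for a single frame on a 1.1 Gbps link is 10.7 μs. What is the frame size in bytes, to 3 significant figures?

L = R × t_tx = 1100000000 b/s × 1.07e-05 s = 11770 bits.
In bytes: 11770 / 8 = 1470 bytes.

1470 bytes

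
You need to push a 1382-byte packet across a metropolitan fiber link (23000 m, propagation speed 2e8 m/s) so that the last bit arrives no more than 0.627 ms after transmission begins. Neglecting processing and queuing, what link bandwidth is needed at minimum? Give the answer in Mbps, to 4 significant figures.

21.59 Mbps

L = 11056 bits.
Propagation delay = 23000 / 200000000 = 0.115 ms.
Transmission budget = 0.627 − 0.115 = 0.512 ms.
R ≥ L / t_tx = 11056 bits / 0.000512 s = 21.59 Mbps.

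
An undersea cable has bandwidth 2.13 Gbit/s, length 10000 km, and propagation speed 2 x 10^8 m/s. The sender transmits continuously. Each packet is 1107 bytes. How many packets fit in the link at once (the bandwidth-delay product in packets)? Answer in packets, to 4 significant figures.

Propagation delay = 10000000 / 200000000 = 0.05 s.
BDP = R × t_prop = 2130000000 × 0.05 = 106500000 bits.
In packets of 8856 bits: 12030 packets.

12030 packets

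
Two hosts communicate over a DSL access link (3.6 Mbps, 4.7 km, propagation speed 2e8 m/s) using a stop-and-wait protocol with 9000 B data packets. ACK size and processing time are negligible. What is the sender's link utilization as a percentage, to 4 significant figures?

99.77 %

t_tx = L/R = 72000/3600000 = 0.02 s.
t_prop = 4700/200000000 = 2.35e-05 s; RTT = 4.7e-05 s.
Cycle = t_tx + RTT = 0.020047 s.
Utilization = t_tx / cycle = 0.02/0.020047 = 99.77 %.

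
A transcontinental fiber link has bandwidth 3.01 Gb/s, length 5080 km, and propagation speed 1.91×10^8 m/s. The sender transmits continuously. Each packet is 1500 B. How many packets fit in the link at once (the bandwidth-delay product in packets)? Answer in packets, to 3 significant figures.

Propagation delay = 5080000 / 191000000 = 0.0265969 s.
BDP = R × t_prop = 3010000000 × 0.0265969 = 80056500 bits.
In packets of 12000 bits: 6670 packets.

6670 packets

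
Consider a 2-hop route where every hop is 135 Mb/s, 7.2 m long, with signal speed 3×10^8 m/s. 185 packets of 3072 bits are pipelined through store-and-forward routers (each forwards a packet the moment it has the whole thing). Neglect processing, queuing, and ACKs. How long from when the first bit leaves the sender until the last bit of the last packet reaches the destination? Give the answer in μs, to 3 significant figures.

4230 μs

Per-hop transmission t_tx = L/R = 3072/135000000 = 22.7556 μs.
Per-hop propagation t_prop = 7.2/300000000 = 0.024 μs.
Pipeline fill: first packet needs 2·t_tx to clear all hops; remaining 184 packets each add one t_tx.
Total = (2+185-1)·t_tx + 2·t_prop = 186·22.7556 + 2·0.024 = 4230 μs.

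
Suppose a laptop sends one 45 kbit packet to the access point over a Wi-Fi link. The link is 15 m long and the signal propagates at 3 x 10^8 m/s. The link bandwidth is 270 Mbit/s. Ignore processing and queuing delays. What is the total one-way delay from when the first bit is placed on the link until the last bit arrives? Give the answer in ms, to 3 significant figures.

0.167 ms

L = 45000 bits.
Transmission delay = L/R = 45000 / 270000000 = 0.166667 ms.
Propagation delay = d/s = 15 m / 300000000 m/s = 5e-05 ms.
Total = 0.167 ms.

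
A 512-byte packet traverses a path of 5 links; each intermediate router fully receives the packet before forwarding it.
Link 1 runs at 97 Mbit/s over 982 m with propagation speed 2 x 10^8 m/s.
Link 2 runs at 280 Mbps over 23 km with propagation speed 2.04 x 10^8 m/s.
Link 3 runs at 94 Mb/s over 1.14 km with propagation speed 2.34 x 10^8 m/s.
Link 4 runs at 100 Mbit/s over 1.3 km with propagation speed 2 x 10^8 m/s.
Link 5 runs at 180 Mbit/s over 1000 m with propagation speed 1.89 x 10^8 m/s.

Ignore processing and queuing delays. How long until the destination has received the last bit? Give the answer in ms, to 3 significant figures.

0.298 ms

L = 512 × 8 = 4096 bits.
Transmission delays (L/R per hop): 0.0422268, 0.0146286, 0.0435745, 0.04096, 0.0227556 ms; sum = 0.164145 ms.
Propagation delays (d/s per hop): 0.00491, 0.112745, 0.00487179, 0.0065, 0.00529101 ms; sum = 0.134318 ms.
End-to-end = 0.298 ms.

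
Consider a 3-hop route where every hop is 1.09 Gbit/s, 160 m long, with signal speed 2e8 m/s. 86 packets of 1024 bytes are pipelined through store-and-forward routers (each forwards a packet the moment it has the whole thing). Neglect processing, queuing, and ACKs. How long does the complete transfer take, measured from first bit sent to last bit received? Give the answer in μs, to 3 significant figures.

664 μs

Per-hop transmission t_tx = L/R = 8192/1090000000 = 7.5156 μs.
Per-hop propagation t_prop = 160/200000000 = 0.8 μs.
Pipeline fill: first packet needs 3·t_tx to clear all hops; remaining 85 packets each add one t_tx.
Total = (3+86-1)·t_tx + 3·t_prop = 88·7.5156 + 3·0.8 = 664 μs.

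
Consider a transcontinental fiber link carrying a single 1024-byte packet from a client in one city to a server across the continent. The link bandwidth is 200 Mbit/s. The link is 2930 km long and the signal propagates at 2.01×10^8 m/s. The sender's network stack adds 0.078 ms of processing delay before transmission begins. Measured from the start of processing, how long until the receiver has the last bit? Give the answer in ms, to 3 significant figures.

14.7 ms

L = 1024 × 8 = 8192 bits.
Transmission delay = L/R = 8192 / 200000000 = 0.04096 ms.
Propagation delay = d/s = 2930000 m / 2.01e+08 m/s = 14.5771 ms.
Plus processing delay 0.078 ms = 0.078 ms.
Total = 14.7 ms.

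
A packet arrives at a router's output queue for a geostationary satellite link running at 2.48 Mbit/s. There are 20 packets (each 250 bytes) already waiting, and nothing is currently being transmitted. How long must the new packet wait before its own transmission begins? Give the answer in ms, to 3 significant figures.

16.1 ms

Each queued packet: L/R = 2000/2480000 = 0.806452 ms.
20 queued → 16.129 ms.
Queuing delay = 16.1 ms.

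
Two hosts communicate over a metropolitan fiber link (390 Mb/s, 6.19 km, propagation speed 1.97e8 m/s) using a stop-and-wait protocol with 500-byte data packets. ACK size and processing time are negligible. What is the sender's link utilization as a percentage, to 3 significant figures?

14.0 %

t_tx = L/R = 4000/390000000 = 1.02564e-05 s.
t_prop = 6190/197000000 = 3.14213e-05 s; RTT = 6.28426e-05 s.
Cycle = t_tx + RTT = 7.3099e-05 s.
Utilization = t_tx / cycle = 1.02564e-05/7.3099e-05 = 14.0 %.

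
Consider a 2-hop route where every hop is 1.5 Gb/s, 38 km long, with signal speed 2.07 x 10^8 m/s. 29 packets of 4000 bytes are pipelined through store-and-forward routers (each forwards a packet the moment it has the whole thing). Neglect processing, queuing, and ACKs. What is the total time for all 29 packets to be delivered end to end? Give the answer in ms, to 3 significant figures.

Per-hop transmission t_tx = L/R = 32000/1500000000 = 0.0213333 ms.
Per-hop propagation t_prop = 38000/2.07e+08 = 0.183575 ms.
Pipeline fill: first packet needs 2·t_tx to clear all hops; remaining 28 packets each add one t_tx.
Total = (2+29-1)·t_tx + 2·t_prop = 30·0.0213333 + 2·0.183575 = 1.01 ms.

1.01 ms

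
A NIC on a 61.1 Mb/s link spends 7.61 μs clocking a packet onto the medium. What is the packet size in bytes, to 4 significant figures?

58.12 bytes

L = R × t_tx = 61100000 b/s × 7.61e-06 s = 464.971 bits.
In bytes: 464.971 / 8 = 58.12 bytes.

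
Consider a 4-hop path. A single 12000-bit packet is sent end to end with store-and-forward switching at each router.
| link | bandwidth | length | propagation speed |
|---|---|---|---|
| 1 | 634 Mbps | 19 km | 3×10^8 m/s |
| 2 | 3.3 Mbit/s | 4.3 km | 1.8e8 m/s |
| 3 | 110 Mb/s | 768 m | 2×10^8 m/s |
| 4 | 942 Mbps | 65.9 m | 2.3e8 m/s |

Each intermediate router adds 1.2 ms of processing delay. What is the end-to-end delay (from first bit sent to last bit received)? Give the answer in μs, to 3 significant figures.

7470 μs

Transmission delays (L/R per hop): 18.9274, 3636.36, 109.091, 12.7389 μs; sum = 3777.12 μs.
Propagation delays (d/s per hop): 63.3333, 23.8889, 3.84, 0.286522 μs; sum = 91.3487 μs.
Processing at 3 router(s): 3 × 1.2 ms = 3600 μs.
End-to-end = 7470 μs.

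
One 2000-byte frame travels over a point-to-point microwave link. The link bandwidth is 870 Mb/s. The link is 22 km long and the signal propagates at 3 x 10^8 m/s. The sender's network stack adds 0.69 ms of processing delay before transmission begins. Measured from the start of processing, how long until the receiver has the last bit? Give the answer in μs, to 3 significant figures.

L = 2000 × 8 = 16000 bits.
Transmission delay = L/R = 16000 / 870000000 = 18.3908 μs.
Propagation delay = d/s = 22000 m / 300000000 m/s = 73.3333 μs.
Plus processing delay 0.69 ms = 690 μs.
Total = 782 μs.

782 μs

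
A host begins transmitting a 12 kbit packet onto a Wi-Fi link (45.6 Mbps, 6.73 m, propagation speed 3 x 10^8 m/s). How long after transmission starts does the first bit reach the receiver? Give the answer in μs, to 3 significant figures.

First bit experiences only propagation delay: d/s = 6.73/300000000 = 0.0224 μs.

0.0224 μs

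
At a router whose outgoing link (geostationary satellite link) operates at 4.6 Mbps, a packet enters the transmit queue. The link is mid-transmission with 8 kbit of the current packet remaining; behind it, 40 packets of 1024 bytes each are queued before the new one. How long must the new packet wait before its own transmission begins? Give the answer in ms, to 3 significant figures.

Each queued packet: L/R = 8192/4600000 = 1.78087 ms.
40 queued → 71.2348 ms.
Plus remaining 8000 bits of current packet: 1.73913 ms.
Queuing delay = 73.0 ms.

73.0 ms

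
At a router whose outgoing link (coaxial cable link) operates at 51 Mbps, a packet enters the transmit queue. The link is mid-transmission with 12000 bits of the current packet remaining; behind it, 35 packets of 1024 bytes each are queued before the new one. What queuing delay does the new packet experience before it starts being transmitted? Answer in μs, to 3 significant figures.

5860 μs

Each queued packet: L/R = 8192/51000000 = 160.627 μs.
35 queued → 5621.96 μs.
Plus remaining 12000 bits of current packet: 235.294 μs.
Queuing delay = 5860 μs.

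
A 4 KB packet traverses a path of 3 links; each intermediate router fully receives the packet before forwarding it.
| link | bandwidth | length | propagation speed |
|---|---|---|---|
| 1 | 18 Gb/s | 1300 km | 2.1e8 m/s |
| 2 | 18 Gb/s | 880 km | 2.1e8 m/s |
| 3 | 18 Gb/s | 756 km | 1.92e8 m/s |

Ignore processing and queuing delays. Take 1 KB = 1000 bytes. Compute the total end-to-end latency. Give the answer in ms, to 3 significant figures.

L = 32000 bits.
Transmission delay per hop = L/R = 32000/18000000000 = 0.00177778 ms; 3 hops → 0.00533333 ms.
Propagation delays (d/s per hop): 6.19048, 4.19048, 3.9375 ms; sum = 14.3185 ms.
End-to-end = 14.3 ms.

14.3 ms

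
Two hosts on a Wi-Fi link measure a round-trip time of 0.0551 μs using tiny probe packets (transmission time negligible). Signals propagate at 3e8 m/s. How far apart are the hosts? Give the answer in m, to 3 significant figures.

8.27 m

One-way propagation = RTT/2 = 0.02755 μs.
d = s × t = 300000000 × 2.755e-08 = 8.27 m.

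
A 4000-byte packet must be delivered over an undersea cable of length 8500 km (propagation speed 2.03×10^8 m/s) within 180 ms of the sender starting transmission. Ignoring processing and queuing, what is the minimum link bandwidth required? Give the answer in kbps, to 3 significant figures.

232 kbps

L = 32000 bits.
Propagation delay = 8500000 / 2.03e+08 = 41.8719 ms.
Transmission budget = 180 − 41.8719 = 138.128 ms.
R ≥ L / t_tx = 32000 bits / 0.138128 s = 232 kbps.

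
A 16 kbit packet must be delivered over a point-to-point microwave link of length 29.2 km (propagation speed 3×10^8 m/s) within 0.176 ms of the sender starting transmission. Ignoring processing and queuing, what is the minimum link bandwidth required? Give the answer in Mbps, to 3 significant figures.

Propagation delay = 29200 / 300000000 = 0.0973333 ms.
Transmission budget = 0.176 − 0.0973333 = 0.0786667 ms.
R ≥ L / t_tx = 16000 bits / 7.86667e-05 s = 203 Mbps.

203 Mbps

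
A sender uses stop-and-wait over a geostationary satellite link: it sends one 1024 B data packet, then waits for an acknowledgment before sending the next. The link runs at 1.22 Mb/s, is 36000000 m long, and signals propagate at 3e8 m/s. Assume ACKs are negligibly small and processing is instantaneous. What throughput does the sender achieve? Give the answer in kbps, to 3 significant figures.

33.2 kbps

t_tx = L/R = 8192/1220000 = 0.00671475 s.
t_prop = 36000000/300000000 = 0.12 s; RTT = 0.24 s.
Cycle = t_tx + RTT = 0.246715 s.
Throughput = L / cycle = 8192 / 0.246715 = 33.2 kbps.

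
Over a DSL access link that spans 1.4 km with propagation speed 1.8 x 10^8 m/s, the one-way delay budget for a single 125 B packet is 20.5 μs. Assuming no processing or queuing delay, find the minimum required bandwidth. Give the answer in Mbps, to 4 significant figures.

78.60 Mbps

L = 1000 bits.
Propagation delay = 1400 / 180000000 = 7.77778 μs.
Transmission budget = 20.5 − 7.77778 = 12.7222 μs.
R ≥ L / t_tx = 1000 bits / 1.27222e-05 s = 78.60 Mbps.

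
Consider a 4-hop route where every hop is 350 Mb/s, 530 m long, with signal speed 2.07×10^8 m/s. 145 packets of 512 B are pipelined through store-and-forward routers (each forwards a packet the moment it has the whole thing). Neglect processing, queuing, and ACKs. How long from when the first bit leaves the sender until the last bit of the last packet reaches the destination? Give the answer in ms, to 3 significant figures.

Per-hop transmission t_tx = L/R = 4096/350000000 = 0.0117029 ms.
Per-hop propagation t_prop = 530/2.07e+08 = 0.00256039 ms.
Pipeline fill: first packet needs 4·t_tx to clear all hops; remaining 144 packets each add one t_tx.
Total = (4+145-1)·t_tx + 4·t_prop = 148·0.0117029 + 4·0.00256039 = 1.74 ms.

1.74 ms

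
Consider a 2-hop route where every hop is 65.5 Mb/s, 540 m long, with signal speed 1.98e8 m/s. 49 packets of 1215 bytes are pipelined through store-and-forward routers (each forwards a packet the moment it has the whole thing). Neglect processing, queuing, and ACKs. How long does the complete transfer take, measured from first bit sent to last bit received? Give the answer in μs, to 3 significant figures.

Per-hop transmission t_tx = L/R = 9720/65500000 = 148.397 μs.
Per-hop propagation t_prop = 540/198000000 = 2.72727 μs.
Pipeline fill: first packet needs 2·t_tx to clear all hops; remaining 48 packets each add one t_tx.
Total = (2+49-1)·t_tx + 2·t_prop = 50·148.397 + 2·2.72727 = 7430 μs.

7430 μs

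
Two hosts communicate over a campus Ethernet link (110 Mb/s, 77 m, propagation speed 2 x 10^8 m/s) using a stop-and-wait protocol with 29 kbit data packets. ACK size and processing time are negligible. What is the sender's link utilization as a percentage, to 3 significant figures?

t_tx = L/R = 29000/110000000 = 0.000263636 s.
t_prop = 77/200000000 = 3.85e-07 s; RTT = 7.7e-07 s.
Cycle = t_tx + RTT = 0.000264406 s.
Utilization = t_tx / cycle = 0.000263636/0.000264406 = 99.7 %.

99.7 %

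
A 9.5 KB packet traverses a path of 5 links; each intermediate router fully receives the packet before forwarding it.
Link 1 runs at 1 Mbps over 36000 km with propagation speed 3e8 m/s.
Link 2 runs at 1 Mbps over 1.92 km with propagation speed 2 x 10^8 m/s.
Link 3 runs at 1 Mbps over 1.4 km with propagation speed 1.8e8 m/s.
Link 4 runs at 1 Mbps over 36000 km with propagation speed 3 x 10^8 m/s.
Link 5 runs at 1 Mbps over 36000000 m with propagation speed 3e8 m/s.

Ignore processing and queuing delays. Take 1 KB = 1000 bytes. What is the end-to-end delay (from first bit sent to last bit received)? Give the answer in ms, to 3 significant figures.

740 ms

L = 76000 bits.
Transmission delay per hop = L/R = 76000/1000000 = 76 ms; 5 hops → 380 ms.
Propagation delays (d/s per hop): 120, 0.0096, 0.00777778, 120, 120 ms; sum = 360.017 ms.
End-to-end = 740 ms.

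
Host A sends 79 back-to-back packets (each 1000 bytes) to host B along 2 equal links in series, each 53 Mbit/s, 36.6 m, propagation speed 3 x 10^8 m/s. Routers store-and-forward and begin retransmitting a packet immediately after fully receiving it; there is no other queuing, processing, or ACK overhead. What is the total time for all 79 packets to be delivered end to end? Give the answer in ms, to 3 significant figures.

Per-hop transmission t_tx = L/R = 8000/53000000 = 0.150943 ms.
Per-hop propagation t_prop = 36.6/300000000 = 0.000122 ms.
Pipeline fill: first packet needs 2·t_tx to clear all hops; remaining 78 packets each add one t_tx.
Total = (2+79-1)·t_tx + 2·t_prop = 80·0.150943 + 2·0.000122 = 12.1 ms.

12.1 ms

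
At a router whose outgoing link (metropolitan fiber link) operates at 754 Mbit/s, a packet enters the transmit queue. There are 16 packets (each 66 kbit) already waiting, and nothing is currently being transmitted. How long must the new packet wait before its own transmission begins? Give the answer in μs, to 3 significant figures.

1400 μs

Each queued packet: L/R = 66000/754000000 = 87.5332 μs.
16 queued → 1400.53 μs.
Queuing delay = 1400 μs.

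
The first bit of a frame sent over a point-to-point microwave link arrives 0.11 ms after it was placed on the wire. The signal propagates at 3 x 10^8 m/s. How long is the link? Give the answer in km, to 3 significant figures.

33.0 km

d = s × t_prop = 300000000 × 0.00011 = 33.0 km.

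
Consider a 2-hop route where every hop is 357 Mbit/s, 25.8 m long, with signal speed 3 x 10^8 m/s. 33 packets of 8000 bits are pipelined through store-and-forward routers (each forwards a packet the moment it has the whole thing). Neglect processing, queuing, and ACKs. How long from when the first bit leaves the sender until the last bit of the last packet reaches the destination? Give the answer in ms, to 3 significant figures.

0.762 ms

Per-hop transmission t_tx = L/R = 8000/357000000 = 0.022409 ms.
Per-hop propagation t_prop = 25.8/300000000 = 8.6e-05 ms.
Pipeline fill: first packet needs 2·t_tx to clear all hops; remaining 32 packets each add one t_tx.
Total = (2+33-1)·t_tx + 2·t_prop = 34·0.022409 + 2·8.6e-05 = 0.762 ms.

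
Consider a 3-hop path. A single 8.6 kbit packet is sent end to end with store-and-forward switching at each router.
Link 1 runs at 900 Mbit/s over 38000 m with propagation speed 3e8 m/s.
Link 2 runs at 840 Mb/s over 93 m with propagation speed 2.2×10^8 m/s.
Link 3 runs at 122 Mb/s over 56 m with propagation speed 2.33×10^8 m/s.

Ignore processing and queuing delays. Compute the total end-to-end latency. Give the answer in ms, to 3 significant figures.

0.218 ms

L = 8600 bits.
Transmission delays (L/R per hop): 0.00955556, 0.0102381, 0.0704918 ms; sum = 0.0902855 ms.
Propagation delays (d/s per hop): 0.126667, 0.000422727, 0.000240343 ms; sum = 0.12733 ms.
End-to-end = 0.218 ms.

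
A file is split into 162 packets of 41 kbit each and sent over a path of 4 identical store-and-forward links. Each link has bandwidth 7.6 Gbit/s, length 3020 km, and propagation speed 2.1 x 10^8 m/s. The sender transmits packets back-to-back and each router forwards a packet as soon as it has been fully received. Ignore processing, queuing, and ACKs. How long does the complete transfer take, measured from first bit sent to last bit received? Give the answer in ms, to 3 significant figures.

58.4 ms

Per-hop transmission t_tx = L/R = 41000/7600000000 = 0.00539474 ms.
Per-hop propagation t_prop = 3020000/210000000 = 14.381 ms.
Pipeline fill: first packet needs 4·t_tx to clear all hops; remaining 161 packets each add one t_tx.
Total = (4+162-1)·t_tx + 4·t_prop = 165·0.00539474 + 4·14.381 = 58.4 ms.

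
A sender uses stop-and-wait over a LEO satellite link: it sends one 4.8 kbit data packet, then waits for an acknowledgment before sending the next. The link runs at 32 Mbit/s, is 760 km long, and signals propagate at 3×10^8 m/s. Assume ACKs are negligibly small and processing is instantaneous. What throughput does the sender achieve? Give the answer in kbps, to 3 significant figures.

920 kbps

t_tx = L/R = 4800/32000000 = 0.00015 s.
t_prop = 760000/300000000 = 0.00253333 s; RTT = 0.00506667 s.
Cycle = t_tx + RTT = 0.00521667 s.
Throughput = L / cycle = 4800 / 0.00521667 = 920 kbps.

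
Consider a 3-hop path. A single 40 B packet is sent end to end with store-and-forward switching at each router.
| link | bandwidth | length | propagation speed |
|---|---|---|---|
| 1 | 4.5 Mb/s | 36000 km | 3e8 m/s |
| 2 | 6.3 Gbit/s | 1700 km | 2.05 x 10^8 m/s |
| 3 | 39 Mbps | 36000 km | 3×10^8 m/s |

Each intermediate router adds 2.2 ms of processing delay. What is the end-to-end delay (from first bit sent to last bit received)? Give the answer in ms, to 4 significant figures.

L = 40 × 8 = 320 bits.
Transmission delays (L/R per hop): 0.0711111, 5.07937e-05, 0.00820513 ms; sum = 0.079367 ms.
Propagation delays (d/s per hop): 120, 8.29268, 120 ms; sum = 248.293 ms.
Processing at 2 router(s): 2 × 2.2 ms = 4.4 ms.
End-to-end = 252.8 ms.

252.8 ms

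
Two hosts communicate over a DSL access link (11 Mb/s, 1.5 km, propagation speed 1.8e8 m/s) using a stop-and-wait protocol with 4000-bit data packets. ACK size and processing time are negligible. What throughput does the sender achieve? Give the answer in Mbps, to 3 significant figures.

t_tx = L/R = 4000/11000000 = 0.000363636 s.
t_prop = 1500/180000000 = 8.33333e-06 s; RTT = 1.66667e-05 s.
Cycle = t_tx + RTT = 0.000380303 s.
Throughput = L / cycle = 4000 / 0.000380303 = 10.5 Mbps.

10.5 Mbps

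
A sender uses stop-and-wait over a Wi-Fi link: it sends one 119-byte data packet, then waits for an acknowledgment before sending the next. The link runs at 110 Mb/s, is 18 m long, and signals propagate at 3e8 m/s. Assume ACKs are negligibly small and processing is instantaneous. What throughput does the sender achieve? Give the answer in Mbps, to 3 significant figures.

108 Mbps

t_tx = L/R = 952/110000000 = 8.65455e-06 s.
t_prop = 18/300000000 = 6e-08 s; RTT = 1.2e-07 s.
Cycle = t_tx + RTT = 8.77455e-06 s.
Throughput = L / cycle = 952 / 8.77455e-06 = 108 Mbps.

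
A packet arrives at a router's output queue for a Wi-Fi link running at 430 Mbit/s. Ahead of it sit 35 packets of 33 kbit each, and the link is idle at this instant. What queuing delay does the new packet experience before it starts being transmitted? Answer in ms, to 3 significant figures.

Each queued packet: L/R = 33000/430000000 = 0.0767442 ms.
35 queued → 2.68605 ms.
Queuing delay = 2.69 ms.

2.69 ms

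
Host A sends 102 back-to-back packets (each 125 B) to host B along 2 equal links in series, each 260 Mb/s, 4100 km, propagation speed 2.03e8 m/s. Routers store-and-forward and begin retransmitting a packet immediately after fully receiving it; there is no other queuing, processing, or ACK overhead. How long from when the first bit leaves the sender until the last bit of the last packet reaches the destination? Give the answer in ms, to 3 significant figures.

Per-hop transmission t_tx = L/R = 1000/260000000 = 0.00384615 ms.
Per-hop propagation t_prop = 4100000/2.03e+08 = 20.197 ms.
Pipeline fill: first packet needs 2·t_tx to clear all hops; remaining 101 packets each add one t_tx.
Total = (2+102-1)·t_tx + 2·t_prop = 103·0.00384615 + 2·20.197 = 40.8 ms.

40.8 ms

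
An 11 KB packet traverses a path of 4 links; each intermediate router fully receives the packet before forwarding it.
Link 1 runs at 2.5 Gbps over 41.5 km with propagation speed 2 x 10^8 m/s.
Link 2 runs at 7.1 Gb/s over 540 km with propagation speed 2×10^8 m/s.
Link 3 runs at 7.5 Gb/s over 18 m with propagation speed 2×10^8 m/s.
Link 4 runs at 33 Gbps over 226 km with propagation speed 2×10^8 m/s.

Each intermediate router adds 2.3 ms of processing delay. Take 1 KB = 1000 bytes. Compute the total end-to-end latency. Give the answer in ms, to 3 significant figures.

L = 88000 bits.
Transmission delays (L/R per hop): 0.0352, 0.0123944, 0.0117333, 0.00266667 ms; sum = 0.0619944 ms.
Propagation delays (d/s per hop): 0.2075, 2.7, 9e-05, 1.13 ms; sum = 4.03759 ms.
Processing at 3 router(s): 3 × 2.3 ms = 6.9 ms.
End-to-end = 11.0 ms.

11.0 ms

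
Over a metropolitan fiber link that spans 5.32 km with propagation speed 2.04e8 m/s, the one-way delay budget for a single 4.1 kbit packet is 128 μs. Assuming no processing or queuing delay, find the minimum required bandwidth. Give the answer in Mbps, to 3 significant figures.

40.2 Mbps

Propagation delay = 5320 / 204000000 = 26.0784 μs.
Transmission budget = 128 − 26.0784 = 101.922 μs.
R ≥ L / t_tx = 4100 bits / 0.000101922 s = 40.2 Mbps.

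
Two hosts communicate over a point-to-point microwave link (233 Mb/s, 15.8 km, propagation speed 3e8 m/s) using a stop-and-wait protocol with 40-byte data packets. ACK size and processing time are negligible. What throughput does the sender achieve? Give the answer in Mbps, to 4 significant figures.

t_tx = L/R = 320/233000000 = 1.37339e-06 s.
t_prop = 15800/300000000 = 5.26667e-05 s; RTT = 0.000105333 s.
Cycle = t_tx + RTT = 0.000106707 s.
Throughput = L / cycle = 320 / 0.000106707 = 2.999 Mbps.

2.999 Mbps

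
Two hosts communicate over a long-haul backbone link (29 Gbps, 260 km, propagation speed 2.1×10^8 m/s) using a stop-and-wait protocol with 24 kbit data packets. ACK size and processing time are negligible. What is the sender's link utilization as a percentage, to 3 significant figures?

0.0334 %

t_tx = L/R = 24000/29000000000 = 8.27586e-07 s.
t_prop = 260000/210000000 = 0.0012381 s; RTT = 0.00247619 s.
Cycle = t_tx + RTT = 0.00247702 s.
Utilization = t_tx / cycle = 8.27586e-07/0.00247702 = 0.0334 %.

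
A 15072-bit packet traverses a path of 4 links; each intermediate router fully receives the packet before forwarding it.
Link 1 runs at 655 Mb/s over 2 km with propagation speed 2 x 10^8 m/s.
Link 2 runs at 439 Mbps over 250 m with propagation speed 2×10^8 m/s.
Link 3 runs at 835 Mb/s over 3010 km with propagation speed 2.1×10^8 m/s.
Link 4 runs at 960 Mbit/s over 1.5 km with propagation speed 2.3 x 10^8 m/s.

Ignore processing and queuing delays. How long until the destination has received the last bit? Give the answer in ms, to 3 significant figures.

14.4 ms

Transmission delays (L/R per hop): 0.0230107, 0.0343326, 0.0180503, 0.0157 ms; sum = 0.0910936 ms.
Propagation delays (d/s per hop): 0.01, 0.00125, 14.3333, 0.00652174 ms; sum = 14.3511 ms.
End-to-end = 14.4 ms.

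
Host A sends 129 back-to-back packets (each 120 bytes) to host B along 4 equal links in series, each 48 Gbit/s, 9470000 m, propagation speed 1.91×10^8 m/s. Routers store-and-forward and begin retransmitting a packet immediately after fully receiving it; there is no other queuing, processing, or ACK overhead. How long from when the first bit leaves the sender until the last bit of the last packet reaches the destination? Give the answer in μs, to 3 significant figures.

Per-hop transmission t_tx = L/R = 960/48000000000 = 0.02 μs.
Per-hop propagation t_prop = 9470000/191000000 = 49581.2 μs.
Pipeline fill: first packet needs 4·t_tx to clear all hops; remaining 128 packets each add one t_tx.
Total = (4+129-1)·t_tx + 4·t_prop = 132·0.02 + 4·49581.2 = 198000 μs.

198000 μs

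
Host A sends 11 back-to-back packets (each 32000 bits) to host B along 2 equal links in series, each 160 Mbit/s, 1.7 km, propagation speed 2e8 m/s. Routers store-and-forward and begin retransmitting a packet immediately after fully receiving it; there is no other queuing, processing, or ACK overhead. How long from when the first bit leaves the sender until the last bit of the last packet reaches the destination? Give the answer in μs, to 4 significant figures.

2417 μs

Per-hop transmission t_tx = L/R = 32000/160000000 = 200 μs.
Per-hop propagation t_prop = 1700/200000000 = 8.5 μs.
Pipeline fill: first packet needs 2·t_tx to clear all hops; remaining 10 packets each add one t_tx.
Total = (2+11-1)·t_tx + 2·t_prop = 12·200 + 2·8.5 = 2417 μs.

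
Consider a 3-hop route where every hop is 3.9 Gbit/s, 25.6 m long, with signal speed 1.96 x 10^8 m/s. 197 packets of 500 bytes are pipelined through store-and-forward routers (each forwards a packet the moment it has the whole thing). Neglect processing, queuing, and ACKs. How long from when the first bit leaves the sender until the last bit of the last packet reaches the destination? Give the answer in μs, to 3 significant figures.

Per-hop transmission t_tx = L/R = 4000/3900000000 = 1.02564 μs.
Per-hop propagation t_prop = 25.6/196000000 = 0.130612 μs.
Pipeline fill: first packet needs 3·t_tx to clear all hops; remaining 196 packets each add one t_tx.
Total = (3+197-1)·t_tx + 3·t_prop = 199·1.02564 + 3·0.130612 = 204 μs.

204 μs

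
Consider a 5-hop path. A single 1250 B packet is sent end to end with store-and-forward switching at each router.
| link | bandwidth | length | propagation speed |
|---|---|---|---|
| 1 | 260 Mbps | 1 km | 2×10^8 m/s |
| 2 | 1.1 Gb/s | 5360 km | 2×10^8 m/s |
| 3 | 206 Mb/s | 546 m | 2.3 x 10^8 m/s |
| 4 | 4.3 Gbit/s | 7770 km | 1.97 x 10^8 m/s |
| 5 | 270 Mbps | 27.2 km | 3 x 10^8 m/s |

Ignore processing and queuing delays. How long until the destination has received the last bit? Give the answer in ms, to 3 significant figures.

66.5 ms

L = 1250 × 8 = 10000 bits.
Transmission delays (L/R per hop): 0.0384615, 0.00909091, 0.0485437, 0.00232558, 0.037037 ms; sum = 0.135459 ms.
Propagation delays (d/s per hop): 0.005, 26.8, 0.00237391, 39.4416, 0.0906667 ms; sum = 66.3397 ms.
End-to-end = 66.5 ms.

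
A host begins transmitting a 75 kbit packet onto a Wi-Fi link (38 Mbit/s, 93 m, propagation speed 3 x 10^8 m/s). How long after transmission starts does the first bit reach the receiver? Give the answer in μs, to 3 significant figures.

0.310 μs

First bit experiences only propagation delay: d/s = 93/300000000 = 0.310 μs.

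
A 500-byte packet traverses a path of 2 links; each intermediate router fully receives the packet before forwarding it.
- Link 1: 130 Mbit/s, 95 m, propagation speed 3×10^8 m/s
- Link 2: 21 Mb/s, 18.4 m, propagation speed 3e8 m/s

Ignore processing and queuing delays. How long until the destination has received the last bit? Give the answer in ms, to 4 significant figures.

0.2216 ms

L = 500 × 8 = 4000 bits.
Transmission delays (L/R per hop): 0.0307692, 0.190476 ms; sum = 0.221245 ms.
Propagation delays (d/s per hop): 0.000316667, 6.13333e-05 ms; sum = 0.000378 ms.
End-to-end = 0.2216 ms.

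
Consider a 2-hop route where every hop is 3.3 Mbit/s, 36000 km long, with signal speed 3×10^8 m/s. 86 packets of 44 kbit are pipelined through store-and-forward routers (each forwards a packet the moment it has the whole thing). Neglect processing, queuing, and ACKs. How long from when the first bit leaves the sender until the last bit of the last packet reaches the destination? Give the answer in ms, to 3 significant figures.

1400 ms

Per-hop transmission t_tx = L/R = 44000/3300000 = 13.3333 ms.
Per-hop propagation t_prop = 36000000/300000000 = 120 ms.
Pipeline fill: first packet needs 2·t_tx to clear all hops; remaining 85 packets each add one t_tx.
Total = (2+86-1)·t_tx + 2·t_prop = 87·13.3333 + 2·120 = 1400 ms.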